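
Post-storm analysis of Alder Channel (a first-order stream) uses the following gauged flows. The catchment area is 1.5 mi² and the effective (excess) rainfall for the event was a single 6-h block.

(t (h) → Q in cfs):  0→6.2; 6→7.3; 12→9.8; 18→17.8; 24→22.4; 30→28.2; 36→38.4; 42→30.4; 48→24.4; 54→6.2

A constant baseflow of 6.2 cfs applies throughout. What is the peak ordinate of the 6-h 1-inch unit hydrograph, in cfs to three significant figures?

U_p ≈ 40.2 cfs

Direct runoff: 0.0, 1.1, 3.6, 11.6, 16.2, 22.0, 32.2, 24.2, 18.2, 0.0 cfs; ΣQ_DR = 129.1 cfs, peak = 32.2 cfs.
Runoff depth d = ΣQ_DR·Δt / A = 129.1 × 21600 / (1.5 mi²) = 0.8002 in.
The 1-inch UH is the DRH scaled by (1 in)/d, so U_p = 32.2 × 1/0.8002 = 40.2 cfs.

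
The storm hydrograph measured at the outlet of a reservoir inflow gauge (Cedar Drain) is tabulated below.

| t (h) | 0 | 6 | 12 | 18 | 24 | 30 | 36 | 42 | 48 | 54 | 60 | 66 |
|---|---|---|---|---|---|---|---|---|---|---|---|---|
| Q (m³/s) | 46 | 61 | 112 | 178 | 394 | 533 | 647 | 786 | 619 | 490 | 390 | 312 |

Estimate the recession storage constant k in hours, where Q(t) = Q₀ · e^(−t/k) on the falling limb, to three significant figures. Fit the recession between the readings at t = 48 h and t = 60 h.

k ≈ 26.0 h

On the falling limb, Q drops from 619 to 390 m³/s between t = 48 h and t = 60 h (Δt = 12 h).
k = −Δt / ln(Q₂/Q₁) = −12 / ln(390/619) = 26.0 h.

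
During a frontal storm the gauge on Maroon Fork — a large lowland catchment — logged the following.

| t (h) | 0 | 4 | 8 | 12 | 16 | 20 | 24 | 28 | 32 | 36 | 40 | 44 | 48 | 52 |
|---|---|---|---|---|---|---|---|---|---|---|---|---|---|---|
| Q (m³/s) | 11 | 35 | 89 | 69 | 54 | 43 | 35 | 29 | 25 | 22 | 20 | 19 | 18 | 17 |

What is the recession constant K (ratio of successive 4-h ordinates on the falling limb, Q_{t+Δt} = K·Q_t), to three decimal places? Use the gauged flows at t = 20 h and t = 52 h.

Using the recession-limb readings at t = 20 h and t = 52 h: Q falls from 43 to 17 m³/s over 8 intervals.
K = (Q₂/Q₁)^(1/8) = (17/43)^(1/8) = 0.890.

K ≈ 0.890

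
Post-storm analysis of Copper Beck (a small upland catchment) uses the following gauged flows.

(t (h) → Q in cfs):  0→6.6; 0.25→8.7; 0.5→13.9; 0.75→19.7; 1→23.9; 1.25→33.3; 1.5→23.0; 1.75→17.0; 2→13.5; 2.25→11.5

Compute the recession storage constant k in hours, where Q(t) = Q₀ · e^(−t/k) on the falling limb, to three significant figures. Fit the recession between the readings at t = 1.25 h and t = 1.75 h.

On the falling limb, Q drops from 33.3 to 17.0 cfs between t = 1.25 h and t = 1.75 h (Δt = 0.5 h).
k = −Δt / ln(Q₂/Q₁) = −0.5 / ln(17.0/33.3) = 0.744 h.

k ≈ 0.744 h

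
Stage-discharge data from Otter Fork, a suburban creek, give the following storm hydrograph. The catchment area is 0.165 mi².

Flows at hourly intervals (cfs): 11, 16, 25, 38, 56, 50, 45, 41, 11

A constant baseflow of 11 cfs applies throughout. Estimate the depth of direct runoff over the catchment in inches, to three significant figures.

d ≈ 1.82 in

Direct runoff: 0.0, 5.0, 14.0, 27.0, 45.0, 39.0, 34.0, 30.0, 0.0 cfs; ΣQ_DR = 194.0 cfs.
V = ΣQ_DR · Δt = 194.0 × 3600 s = 6.984 × 10^5 ft³.
Over A = 0.165 mi², depth = V / A = 1.82 in.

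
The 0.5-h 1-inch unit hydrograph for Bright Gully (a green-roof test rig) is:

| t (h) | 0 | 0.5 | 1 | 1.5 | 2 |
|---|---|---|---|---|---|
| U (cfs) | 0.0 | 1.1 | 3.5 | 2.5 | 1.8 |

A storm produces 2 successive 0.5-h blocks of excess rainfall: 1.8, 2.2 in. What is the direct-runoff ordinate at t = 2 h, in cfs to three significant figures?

By discrete convolution, Q_j = Σ (P_i / 1 in) · U_{j−i}.
At t = 2 h (j=4): Q = (1.8/1)·1.8 + (2.2/1)·2.5 = 8.74 cfs.

Q ≈ 8.74 cfs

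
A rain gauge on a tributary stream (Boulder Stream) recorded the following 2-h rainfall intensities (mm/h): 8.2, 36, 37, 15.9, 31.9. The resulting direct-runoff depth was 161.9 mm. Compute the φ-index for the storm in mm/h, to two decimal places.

φ ≈ 9.96 mm/h

Only the 4 blocks with intensity above φ contribute runoff: 36, 37, 15.9, 31.9 mm/h.
Σ(I−φ)·Δt = d  ⇒  (36+37+15.9+31.9 − 4φ)·2 = 161.9
φ = (120.8 − 161.9/2) / 4 = 9.96 mm/h.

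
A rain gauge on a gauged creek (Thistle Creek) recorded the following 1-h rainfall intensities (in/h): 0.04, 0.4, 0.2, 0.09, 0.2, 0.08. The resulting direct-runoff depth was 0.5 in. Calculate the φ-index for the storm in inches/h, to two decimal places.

φ ≈ 0.10 in/h

Only the 3 blocks with intensity above φ contribute runoff: 0.4, 0.2, 0.2 in/h.
Σ(I−φ)·Δt = d  ⇒  (0.4+0.2+0.2 − 3φ)·1 = 0.5
φ = (0.8000 − 0.5/1) / 3 = 0.10 in/h.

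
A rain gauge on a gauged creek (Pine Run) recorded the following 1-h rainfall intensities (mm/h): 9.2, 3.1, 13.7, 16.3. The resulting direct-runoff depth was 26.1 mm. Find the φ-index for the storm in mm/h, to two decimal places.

φ ≈ 4.37 mm/h

Only the 3 blocks with intensity above φ contribute runoff: 9.2, 13.7, 16.3 mm/h.
Σ(I−φ)·Δt = d  ⇒  (9.2+13.7+16.3 − 3φ)·1 = 26.1
φ = (39.20 − 26.1/1) / 3 = 4.37 mm/h.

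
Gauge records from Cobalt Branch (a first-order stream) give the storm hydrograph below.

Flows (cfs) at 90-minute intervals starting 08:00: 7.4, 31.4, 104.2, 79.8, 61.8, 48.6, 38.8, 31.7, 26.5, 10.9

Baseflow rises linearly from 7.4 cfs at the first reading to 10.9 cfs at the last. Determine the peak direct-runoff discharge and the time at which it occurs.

Subtracting baseflow gives direct-runoff ordinates: 0.00, 23.61, 96.02, 71.23, 52.84, 39.26, 29.07, 21.58, 15.99, 0.00 cfs.
The maximum is 96.02 cfs, occurring at the reading for t = 11:00.

Q_p = 96.02 cfs at t = 11:00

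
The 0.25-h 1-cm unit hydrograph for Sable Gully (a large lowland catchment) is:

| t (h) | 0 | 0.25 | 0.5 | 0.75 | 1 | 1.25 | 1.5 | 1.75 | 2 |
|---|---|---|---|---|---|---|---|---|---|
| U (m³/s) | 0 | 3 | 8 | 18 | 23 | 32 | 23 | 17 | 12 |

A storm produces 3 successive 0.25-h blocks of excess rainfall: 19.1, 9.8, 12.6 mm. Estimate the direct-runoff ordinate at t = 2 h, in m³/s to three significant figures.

By discrete convolution, Q_j = Σ (P_i / 10 mm) · U_{j−i}.
At t = 2 h (j=8): Q = (19.1/10)·12 + (9.8/10)·17 + (12.6/10)·23 = 68.6 m³/s.

Q ≈ 68.6 m³/s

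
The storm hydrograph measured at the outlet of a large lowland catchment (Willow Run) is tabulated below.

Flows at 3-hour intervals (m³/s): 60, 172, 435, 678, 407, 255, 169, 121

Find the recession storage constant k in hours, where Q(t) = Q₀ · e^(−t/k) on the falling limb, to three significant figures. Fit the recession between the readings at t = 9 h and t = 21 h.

On the falling limb, Q drops from 678 to 121 m³/s between t = 9 h and t = 21 h (Δt = 12 h).
k = −Δt / ln(Q₂/Q₁) = −12 / ln(121/678) = 6.96 h.

k ≈ 6.96 h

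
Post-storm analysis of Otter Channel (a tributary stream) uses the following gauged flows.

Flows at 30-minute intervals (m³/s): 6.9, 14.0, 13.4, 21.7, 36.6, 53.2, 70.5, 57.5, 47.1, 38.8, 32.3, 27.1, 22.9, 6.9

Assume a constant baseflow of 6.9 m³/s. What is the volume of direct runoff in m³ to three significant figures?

Direct-runoff ordinates (Q − Q_b): 0.0, 7.1, 6.5, 14.8, 29.7, 46.3, 63.6, 50.6, 40.2, 31.9, 25.4, 20.2, 16.0, 0.0 m³/s.
ΣQ_DR = 352.3 m³/s.
With Δt = 0.5 h = 1800 s, V = ΣQ_DR · Δt = 352.3 × 1800 = 6.34 × 10^5 m³.

V ≈ 6.34 × 10^5 m³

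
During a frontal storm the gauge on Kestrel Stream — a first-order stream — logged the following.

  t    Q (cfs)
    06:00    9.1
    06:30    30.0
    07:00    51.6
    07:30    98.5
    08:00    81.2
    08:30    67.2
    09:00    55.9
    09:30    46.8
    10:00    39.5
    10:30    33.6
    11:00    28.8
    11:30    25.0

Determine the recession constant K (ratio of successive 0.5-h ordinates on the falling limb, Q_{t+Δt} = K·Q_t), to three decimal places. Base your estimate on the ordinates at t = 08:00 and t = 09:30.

Using the recession-limb readings at t = 08:00 and t = 09:30: Q falls from 81.2 to 46.8 cfs over 3 intervals.
K = (Q₂/Q₁)^(1/3) = (46.8/81.2)^(1/3) = 0.832.

K ≈ 0.832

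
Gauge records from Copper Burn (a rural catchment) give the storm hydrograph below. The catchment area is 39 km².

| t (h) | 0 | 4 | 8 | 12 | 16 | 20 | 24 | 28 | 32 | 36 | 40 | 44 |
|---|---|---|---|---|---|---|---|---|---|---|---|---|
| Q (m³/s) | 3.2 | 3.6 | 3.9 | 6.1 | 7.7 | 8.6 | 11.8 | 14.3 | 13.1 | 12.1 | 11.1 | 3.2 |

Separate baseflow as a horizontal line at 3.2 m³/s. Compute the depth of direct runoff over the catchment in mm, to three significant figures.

d ≈ 22.3 mm

Direct runoff: 0.0, 0.4, 0.7, 2.9, 4.5, 5.4, 8.6, 11.1, 9.9, 8.9, 7.9, 0.0 m³/s; ΣQ_DR = 60.30 m³/s.
V = ΣQ_DR · Δt = 60.30 × 14400 s = 8.683 × 10^5 m³.
Over A = 39 km², depth = V / A = 22.3 mm.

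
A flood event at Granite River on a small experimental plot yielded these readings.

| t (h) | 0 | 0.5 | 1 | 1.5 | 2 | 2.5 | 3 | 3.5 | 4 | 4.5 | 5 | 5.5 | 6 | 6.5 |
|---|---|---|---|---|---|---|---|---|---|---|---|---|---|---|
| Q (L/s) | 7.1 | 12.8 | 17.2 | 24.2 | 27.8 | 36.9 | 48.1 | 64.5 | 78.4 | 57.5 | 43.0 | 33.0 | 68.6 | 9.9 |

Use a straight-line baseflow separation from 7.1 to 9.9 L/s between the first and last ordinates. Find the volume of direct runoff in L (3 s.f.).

V ≈ 7.38 × 10^5 L

Direct-runoff ordinates (Q − Q_b): 0.00, 5.48, 9.67, 16.45, 19.84, 28.72, 39.71, 55.89, 69.58, 48.46, 33.75, 23.53, 58.92, 0.00 L/s.
ΣQ_DR = 410.0 L/s.
With Δt = 0.5 h = 1800 s, V = ΣQ_DR · Δt = 410.0 × 1800 = 7.38 × 10^5 L.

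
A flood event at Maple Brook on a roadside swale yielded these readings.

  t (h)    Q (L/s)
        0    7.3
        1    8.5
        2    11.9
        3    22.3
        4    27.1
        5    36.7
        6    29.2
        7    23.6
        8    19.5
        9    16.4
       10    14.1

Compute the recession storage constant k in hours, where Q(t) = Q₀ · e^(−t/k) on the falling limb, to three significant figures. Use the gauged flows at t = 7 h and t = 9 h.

On the falling limb, Q drops from 23.6 to 16.4 L/s between t = 7 h and t = 9 h (Δt = 2 h).
k = −Δt / ln(Q₂/Q₁) = −2 / ln(16.4/23.6) = 5.50 h.

k ≈ 5.50 h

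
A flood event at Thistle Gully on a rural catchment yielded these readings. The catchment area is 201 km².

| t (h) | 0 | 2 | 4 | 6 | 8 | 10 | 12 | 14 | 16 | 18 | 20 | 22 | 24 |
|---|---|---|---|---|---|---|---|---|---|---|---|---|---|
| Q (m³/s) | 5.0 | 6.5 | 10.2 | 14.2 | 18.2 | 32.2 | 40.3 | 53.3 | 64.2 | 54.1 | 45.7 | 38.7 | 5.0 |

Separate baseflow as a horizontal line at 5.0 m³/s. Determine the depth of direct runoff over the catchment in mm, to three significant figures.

d ≈ 11.6 mm

Direct runoff: 0.0, 1.5, 5.2, 9.2, 13.2, 27.2, 35.3, 48.3, 59.2, 49.1, 40.7, 33.7, 0.0 m³/s; ΣQ_DR = 322.6 m³/s.
V = ΣQ_DR · Δt = 322.6 × 7200 s = 2.323 × 10^6 m³.
Over A = 201 km², depth = V / A = 11.6 mm.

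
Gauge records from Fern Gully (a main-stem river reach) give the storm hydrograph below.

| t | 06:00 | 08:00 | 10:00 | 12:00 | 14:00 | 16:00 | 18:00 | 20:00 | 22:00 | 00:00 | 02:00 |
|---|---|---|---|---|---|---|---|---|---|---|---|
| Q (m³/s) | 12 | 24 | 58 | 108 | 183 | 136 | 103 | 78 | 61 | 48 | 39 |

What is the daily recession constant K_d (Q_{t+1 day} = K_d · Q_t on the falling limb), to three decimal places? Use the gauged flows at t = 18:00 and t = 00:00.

Between t = 18:00 and t = 00:00 the flow falls from 103 to 48 m³/s over 3×2 h = 6 h.
Per-interval ratio K = (48/103)^(1/3) = 0.7753; K_d = K^(24/2) = 0.047.

K_d ≈ 0.047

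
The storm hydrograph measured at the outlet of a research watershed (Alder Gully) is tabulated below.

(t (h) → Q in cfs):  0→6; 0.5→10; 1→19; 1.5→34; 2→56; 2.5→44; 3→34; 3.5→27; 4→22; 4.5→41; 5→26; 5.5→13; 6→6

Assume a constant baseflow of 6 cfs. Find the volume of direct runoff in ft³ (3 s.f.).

Direct-runoff ordinates (Q − Q_b): 0.0, 4.0, 13.0, 28.0, 50.0, 38.0, 28.0, 21.0, 16.0, 35.0, 20.0, 7.0, 0.0 cfs.
ΣQ_DR = 260.0 cfs.
With Δt = 0.5 h = 1800 s, V = ΣQ_DR · Δt = 260.0 × 1800 = 4.68 × 10^5 ft³.

V ≈ 4.68 × 10^5 ft³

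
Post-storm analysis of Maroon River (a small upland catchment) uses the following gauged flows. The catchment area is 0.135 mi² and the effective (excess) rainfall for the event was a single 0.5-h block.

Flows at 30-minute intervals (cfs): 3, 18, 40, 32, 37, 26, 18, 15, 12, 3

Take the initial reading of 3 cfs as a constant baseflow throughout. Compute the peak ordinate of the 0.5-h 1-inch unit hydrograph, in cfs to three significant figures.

U_p ≈ 37.1 cfs

Direct runoff: 0.0, 15.0, 37.0, 29.0, 34.0, 23.0, 15.0, 12.0, 9.0, 0.0 cfs; ΣQ_DR = 174.0 cfs, peak = 37.0 cfs.
Runoff depth d = ΣQ_DR·Δt / A = 174.0 × 1800 / (0.135 mi²) = 0.9986 in.
The 1-inch UH is the DRH scaled by (1 in)/d, so U_p = 37.0 × 1/0.9986 = 37.1 cfs.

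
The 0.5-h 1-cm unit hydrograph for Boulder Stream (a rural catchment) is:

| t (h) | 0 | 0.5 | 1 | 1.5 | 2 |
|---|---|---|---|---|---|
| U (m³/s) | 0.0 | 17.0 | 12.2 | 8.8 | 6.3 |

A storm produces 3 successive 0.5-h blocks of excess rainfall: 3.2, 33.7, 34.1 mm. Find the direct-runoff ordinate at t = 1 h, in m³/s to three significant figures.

Q ≈ 61.2 m³/s

By discrete convolution, Q_j = Σ (P_i / 10 mm) · U_{j−i}.
At t = 1 h (j=2): Q = (3.2/10)·12.2 + (33.7/10)·17.0 + (34.1/10)·0.0 = 61.2 m³/s.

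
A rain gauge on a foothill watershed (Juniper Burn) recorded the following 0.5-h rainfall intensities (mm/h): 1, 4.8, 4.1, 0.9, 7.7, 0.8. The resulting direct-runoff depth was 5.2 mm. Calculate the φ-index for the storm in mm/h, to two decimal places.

φ ≈ 2.07 mm/h

Only the 3 blocks with intensity above φ contribute runoff: 4.8, 4.1, 7.7 mm/h.
Σ(I−φ)·Δt = d  ⇒  (4.8+4.1+7.7 − 3φ)·0.5 = 5.2
φ = (16.60 − 5.2/0.5) / 3 = 2.07 mm/h.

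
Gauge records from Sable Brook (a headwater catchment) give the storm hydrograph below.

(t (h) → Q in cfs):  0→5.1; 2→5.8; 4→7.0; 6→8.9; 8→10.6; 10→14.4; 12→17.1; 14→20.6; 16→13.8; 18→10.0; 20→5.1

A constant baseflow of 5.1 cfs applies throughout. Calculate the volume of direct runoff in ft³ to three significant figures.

V ≈ 4.49 × 10^5 ft³

Direct-runoff ordinates (Q − Q_b): 0.0, 0.7, 1.9, 3.8, 5.5, 9.3, 12.0, 15.5, 8.7, 4.9, 0.0 cfs.
ΣQ_DR = 62.30 cfs.
With Δt = 2 h = 7200 s, V = ΣQ_DR · Δt = 62.30 × 7200 = 4.49 × 10^5 ft³.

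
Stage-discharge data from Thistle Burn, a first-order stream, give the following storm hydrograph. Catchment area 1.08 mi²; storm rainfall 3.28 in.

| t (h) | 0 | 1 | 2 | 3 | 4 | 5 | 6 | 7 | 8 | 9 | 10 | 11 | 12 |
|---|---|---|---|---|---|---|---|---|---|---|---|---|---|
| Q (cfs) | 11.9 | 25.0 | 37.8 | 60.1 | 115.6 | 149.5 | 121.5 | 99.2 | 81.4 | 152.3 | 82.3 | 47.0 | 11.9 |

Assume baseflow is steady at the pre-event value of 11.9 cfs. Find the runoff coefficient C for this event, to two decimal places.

C ≈ 0.37

ΣQ_DR = 840.8 cfs; V = ΣQ_DR·Δt = 3.027 × 10^6 ft³.
Runoff depth d = V / A = 1.206 in.
C = d / P = 1.206 / 3.28 = 0.37.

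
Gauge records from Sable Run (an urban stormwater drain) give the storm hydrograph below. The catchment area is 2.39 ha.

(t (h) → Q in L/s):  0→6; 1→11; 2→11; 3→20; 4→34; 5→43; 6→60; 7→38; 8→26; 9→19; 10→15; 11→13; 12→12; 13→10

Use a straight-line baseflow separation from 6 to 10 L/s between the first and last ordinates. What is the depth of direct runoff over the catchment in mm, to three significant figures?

Direct runoff: 0.00, 4.69, 4.38, 13.08, 26.77, 35.46, 52.15, 29.85, 17.54, 10.23, 5.92, 3.62, 2.31, 0.00 L/s; ΣQ_DR = 206.0 L/s.
V = ΣQ_DR · Δt = 206.0 × 3600 s = 7.416 × 10^5 L.
Over A = 2.39 ha, depth = V / A = 31.0 mm.

d ≈ 31.0 mm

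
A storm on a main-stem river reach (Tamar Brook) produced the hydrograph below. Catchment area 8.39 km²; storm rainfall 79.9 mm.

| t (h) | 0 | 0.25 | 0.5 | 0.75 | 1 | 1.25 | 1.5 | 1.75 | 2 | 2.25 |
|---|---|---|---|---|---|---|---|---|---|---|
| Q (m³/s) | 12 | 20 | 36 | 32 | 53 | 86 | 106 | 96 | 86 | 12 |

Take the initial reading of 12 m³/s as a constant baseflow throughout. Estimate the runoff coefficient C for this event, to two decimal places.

ΣQ_DR = 419.0 m³/s; V = ΣQ_DR·Δt = 3.771 × 10^5 m³.
Runoff depth d = V / A = 44.95 mm.
C = d / P = 44.95 / 79.9 = 0.56.

C ≈ 0.56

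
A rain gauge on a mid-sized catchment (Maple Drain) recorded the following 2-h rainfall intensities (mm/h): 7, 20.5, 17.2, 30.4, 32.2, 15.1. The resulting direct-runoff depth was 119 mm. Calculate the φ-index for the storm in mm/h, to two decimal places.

Only the 5 blocks with intensity above φ contribute runoff: 20.5, 17.2, 30.4, 32.2, 15.1 mm/h.
Σ(I−φ)·Δt = d  ⇒  (20.5+17.2+30.4+32.2+15.1 − 5φ)·2 = 119
φ = (115.4 − 119/2) / 5 = 11.18 mm/h.

φ ≈ 11.18 mm/h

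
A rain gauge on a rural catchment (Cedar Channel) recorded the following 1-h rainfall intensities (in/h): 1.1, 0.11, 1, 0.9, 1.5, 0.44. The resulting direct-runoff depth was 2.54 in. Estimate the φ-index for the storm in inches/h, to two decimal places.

φ ≈ 0.49 in/h

Only the 4 blocks with intensity above φ contribute runoff: 1.1, 1, 0.9, 1.5 in/h.
Σ(I−φ)·Δt = d  ⇒  (1.1+1+0.9+1.5 − 4φ)·1 = 2.54
φ = (4.500 − 2.54/1) / 4 = 0.49 in/h.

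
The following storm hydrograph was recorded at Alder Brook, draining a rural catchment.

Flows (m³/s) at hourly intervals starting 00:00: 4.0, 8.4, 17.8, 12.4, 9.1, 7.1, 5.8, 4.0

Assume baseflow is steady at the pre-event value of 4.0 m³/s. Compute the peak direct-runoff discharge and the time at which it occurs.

Q_p = 13.8 m³/s at t = 02:00

Subtracting baseflow gives direct-runoff ordinates: 0.0, 4.4, 13.8, 8.4, 5.1, 3.1, 1.8, 0.0 m³/s.
The maximum is 13.8 m³/s, occurring at the reading for t = 02:00.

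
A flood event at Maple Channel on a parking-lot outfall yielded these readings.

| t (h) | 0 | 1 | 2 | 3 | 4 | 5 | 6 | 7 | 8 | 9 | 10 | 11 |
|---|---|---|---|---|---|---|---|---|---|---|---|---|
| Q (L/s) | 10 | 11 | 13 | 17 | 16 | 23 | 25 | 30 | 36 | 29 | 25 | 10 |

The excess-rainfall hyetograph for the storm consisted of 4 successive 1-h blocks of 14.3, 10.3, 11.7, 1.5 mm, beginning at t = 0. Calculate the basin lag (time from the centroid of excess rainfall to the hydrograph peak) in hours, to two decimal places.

t_L ≈ 6.49 h

Centroid of excess rainfall: t_c = Σ P_i·t̄_i / ΣP_i = 1.5106 h (block centres at 0.5, 1.5, 2.5, 3.5 h).
Hydrograph peak occurs at t = 8 h, so basin lag t_L = 8 − 1.5106 = 6.49 h.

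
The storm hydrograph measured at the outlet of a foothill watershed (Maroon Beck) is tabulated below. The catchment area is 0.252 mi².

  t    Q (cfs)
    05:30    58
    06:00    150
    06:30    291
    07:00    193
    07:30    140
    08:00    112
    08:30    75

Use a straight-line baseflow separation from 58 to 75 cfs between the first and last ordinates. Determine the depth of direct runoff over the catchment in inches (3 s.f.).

d ≈ 1.70 in

Direct runoff: 0.00, 89.17, 227.33, 126.50, 70.67, 39.83, 0.00 cfs; ΣQ_DR = 553.5 cfs.
V = ΣQ_DR · Δt = 553.5 × 1800 s = 9.963 × 10^5 ft³.
Over A = 0.252 mi², depth = V / A = 1.70 in.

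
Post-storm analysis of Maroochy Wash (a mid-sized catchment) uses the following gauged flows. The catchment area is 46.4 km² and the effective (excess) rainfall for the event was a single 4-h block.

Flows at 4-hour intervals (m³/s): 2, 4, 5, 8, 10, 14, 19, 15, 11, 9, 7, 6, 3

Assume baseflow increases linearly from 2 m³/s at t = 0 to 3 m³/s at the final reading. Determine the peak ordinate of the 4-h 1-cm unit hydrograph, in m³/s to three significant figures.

Direct runoff: 0.00, 1.92, 2.83, 5.75, 7.67, 11.58, 16.50, 12.42, 8.33, 6.25, 4.17, 3.08, 0.00 m³/s; ΣQ_DR = 80.50 m³/s, peak = 16.50 m³/s.
Runoff depth d = ΣQ_DR·Δt / A = 80.50 × 14400 / (46.4 km²) = 24.98 mm.
The 1-cm UH is the DRH scaled by (10 mm)/d, so U_p = 16.50 × 10/24.98 = 6.60 m³/s.

U_p ≈ 6.60 m³/s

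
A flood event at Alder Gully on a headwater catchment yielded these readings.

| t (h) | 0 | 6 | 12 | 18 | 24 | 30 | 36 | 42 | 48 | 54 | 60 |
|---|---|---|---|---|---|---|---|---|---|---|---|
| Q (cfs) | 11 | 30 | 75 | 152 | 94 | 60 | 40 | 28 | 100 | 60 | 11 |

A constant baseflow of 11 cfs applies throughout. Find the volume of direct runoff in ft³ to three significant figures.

V ≈ 1.17 × 10^7 ft³

Direct-runoff ordinates (Q − Q_b): 0.0, 19.0, 64.0, 141.0, 83.0, 49.0, 29.0, 17.0, 89.0, 49.0, 0.0 cfs.
ΣQ_DR = 540.0 cfs.
With Δt = 6 h = 21600 s, V = ΣQ_DR · Δt = 540.0 × 21600 = 1.17 × 10^7 ft³.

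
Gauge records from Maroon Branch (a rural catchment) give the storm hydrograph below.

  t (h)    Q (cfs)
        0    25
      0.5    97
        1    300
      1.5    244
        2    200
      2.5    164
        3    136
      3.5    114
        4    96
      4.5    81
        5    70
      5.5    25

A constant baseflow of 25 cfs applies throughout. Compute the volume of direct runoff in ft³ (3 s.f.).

Direct-runoff ordinates (Q − Q_b): 0.0, 72.0, 275.0, 219.0, 175.0, 139.0, 111.0, 89.0, 71.0, 56.0, 45.0, 0.0 cfs.
ΣQ_DR = 1252 cfs.
With Δt = 0.5 h = 1800 s, V = ΣQ_DR · Δt = 1252 × 1800 = 2.25 × 10^6 ft³.

V ≈ 2.25 × 10^6 ft³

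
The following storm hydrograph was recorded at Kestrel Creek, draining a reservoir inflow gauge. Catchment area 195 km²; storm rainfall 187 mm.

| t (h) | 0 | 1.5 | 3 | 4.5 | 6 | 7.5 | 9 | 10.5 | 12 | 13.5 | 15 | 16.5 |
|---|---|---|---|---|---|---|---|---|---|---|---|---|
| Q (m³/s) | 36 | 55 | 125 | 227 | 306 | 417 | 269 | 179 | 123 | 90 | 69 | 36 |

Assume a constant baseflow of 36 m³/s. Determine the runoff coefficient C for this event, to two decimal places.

C ≈ 0.22

ΣQ_DR = 1500 m³/s; V = ΣQ_DR·Δt = 8.100 × 10^6 m³.
Runoff depth d = V / A = 41.54 mm.
C = d / P = 41.54 / 187 = 0.22.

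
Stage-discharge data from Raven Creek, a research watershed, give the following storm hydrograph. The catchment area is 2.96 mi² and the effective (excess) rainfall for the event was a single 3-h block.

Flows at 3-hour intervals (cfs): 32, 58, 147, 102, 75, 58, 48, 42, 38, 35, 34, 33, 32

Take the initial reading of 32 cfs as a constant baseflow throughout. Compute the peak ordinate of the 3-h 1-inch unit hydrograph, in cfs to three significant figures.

U_p ≈ 230 cfs

Direct runoff: 0.0, 26.0, 115.0, 70.0, 43.0, 26.0, 16.0, 10.0, 6.0, 3.0, 2.0, 1.0, 0.0 cfs; ΣQ_DR = 318.0 cfs, peak = 115.0 cfs.
Runoff depth d = ΣQ_DR·Δt / A = 318.0 × 10800 / (2.96 mi²) = 0.4994 in.
The 1-inch UH is the DRH scaled by (1 in)/d, so U_p = 115.0 × 1/0.4994 = 230 cfs.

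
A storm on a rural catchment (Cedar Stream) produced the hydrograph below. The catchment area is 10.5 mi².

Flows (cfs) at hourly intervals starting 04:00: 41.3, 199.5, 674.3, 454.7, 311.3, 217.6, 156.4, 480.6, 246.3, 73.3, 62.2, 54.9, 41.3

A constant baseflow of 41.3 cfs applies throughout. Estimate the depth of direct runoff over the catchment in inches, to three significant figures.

d ≈ 0.366 in

Direct runoff: 0.0, 158.2, 633.0, 413.4, 270.0, 176.3, 115.1, 439.3, 205.0, 32.0, 20.9, 13.6, 0.0 cfs; ΣQ_DR = 2477 cfs.
V = ΣQ_DR · Δt = 2477 × 3600 s = 8.916 × 10^6 ft³.
Over A = 10.5 mi², depth = V / A = 0.366 in.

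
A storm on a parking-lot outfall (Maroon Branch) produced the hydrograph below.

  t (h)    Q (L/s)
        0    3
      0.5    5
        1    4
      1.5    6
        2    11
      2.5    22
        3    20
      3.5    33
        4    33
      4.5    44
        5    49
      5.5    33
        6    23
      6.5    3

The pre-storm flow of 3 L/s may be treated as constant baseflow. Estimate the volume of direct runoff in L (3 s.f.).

V ≈ 4.45 × 10^5 L

Direct-runoff ordinates (Q − Q_b): 0.0, 2.0, 1.0, 3.0, 8.0, 19.0, 17.0, 30.0, 30.0, 41.0, 46.0, 30.0, 20.0, 0.0 L/s.
ΣQ_DR = 247.0 L/s.
With Δt = 0.5 h = 1800 s, V = ΣQ_DR · Δt = 247.0 × 1800 = 4.45 × 10^5 L.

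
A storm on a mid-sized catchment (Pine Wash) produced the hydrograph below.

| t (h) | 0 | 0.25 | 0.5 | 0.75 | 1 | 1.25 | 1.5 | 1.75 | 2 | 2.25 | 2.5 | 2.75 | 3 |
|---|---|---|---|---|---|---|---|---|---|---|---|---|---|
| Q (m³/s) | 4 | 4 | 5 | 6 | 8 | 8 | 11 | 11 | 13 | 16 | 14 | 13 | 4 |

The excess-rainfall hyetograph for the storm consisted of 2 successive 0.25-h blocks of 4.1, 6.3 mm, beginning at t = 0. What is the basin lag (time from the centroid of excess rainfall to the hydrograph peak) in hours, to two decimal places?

t_L ≈ 1.97 h

Centroid of excess rainfall: t_c = Σ P_i·t̄_i / ΣP_i = 0.2764 h (block centres at 0.125, 0.375 h).
Hydrograph peak occurs at t = 2.25 h, so basin lag t_L = 2.25 − 0.2764 = 1.97 h.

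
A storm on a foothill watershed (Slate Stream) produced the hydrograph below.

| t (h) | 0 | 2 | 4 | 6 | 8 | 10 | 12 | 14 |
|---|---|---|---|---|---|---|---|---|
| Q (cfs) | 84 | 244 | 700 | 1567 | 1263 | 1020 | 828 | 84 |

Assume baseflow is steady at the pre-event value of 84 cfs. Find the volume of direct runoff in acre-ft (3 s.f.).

Direct-runoff ordinates (Q − Q_b): 0.0, 160.0, 616.0, 1483.0, 1179.0, 936.0, 744.0, 0.0 cfs.
ΣQ_DR = 5118 cfs.
With Δt = 2 h = 7200 s, V = ΣQ_DR · Δt = 5118 × 7200 = 3.68 × 10^7 ft³ = 846 acre-ft.

V ≈ 846 acre-ft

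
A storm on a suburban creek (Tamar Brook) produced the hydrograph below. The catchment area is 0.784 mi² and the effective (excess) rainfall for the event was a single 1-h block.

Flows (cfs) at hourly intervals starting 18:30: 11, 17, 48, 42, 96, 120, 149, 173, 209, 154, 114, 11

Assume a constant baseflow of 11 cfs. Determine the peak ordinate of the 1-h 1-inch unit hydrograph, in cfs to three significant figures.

U_p ≈ 99.0 cfs

Direct runoff: 0.0, 6.0, 37.0, 31.0, 85.0, 109.0, 138.0, 162.0, 198.0, 143.0, 103.0, 0.0 cfs; ΣQ_DR = 1012 cfs, peak = 198.0 cfs.
Runoff depth d = ΣQ_DR·Δt / A = 1012 × 3600 / (0.784 mi²) = 2.000 in.
The 1-inch UH is the DRH scaled by (1 in)/d, so U_p = 198.0 × 1/2.000 = 99.0 cfs.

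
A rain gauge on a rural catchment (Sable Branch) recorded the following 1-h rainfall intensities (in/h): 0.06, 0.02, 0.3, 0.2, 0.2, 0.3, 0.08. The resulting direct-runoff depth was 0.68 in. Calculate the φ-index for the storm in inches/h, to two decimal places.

φ ≈ 0.08 in/h

Only the 4 blocks with intensity above φ contribute runoff: 0.3, 0.2, 0.2, 0.3 in/h.
Σ(I−φ)·Δt = d  ⇒  (0.3+0.2+0.2+0.3 − 4φ)·1 = 0.68
φ = (1.000 − 0.68/1) / 4 = 0.08 in/h.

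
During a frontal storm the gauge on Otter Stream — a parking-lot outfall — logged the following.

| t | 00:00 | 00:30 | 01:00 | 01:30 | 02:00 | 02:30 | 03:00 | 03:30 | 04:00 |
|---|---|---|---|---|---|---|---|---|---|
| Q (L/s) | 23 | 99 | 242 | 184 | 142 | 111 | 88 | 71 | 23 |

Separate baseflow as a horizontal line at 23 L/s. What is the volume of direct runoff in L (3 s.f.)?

Direct-runoff ordinates (Q − Q_b): 0.0, 76.0, 219.0, 161.0, 119.0, 88.0, 65.0, 48.0, 0.0 L/s.
ΣQ_DR = 776.0 L/s.
With Δt = 0.5 h = 1800 s, V = ΣQ_DR · Δt = 776.0 × 1800 = 1.40 × 10^6 L.

V ≈ 1.40 × 10^6 L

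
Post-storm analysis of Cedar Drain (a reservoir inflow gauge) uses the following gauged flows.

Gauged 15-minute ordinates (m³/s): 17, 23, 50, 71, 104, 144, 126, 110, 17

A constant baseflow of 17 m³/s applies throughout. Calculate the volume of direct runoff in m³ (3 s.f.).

V ≈ 4.58 × 10^5 m³

Direct-runoff ordinates (Q − Q_b): 0.0, 6.0, 33.0, 54.0, 87.0, 127.0, 109.0, 93.0, 0.0 m³/s.
ΣQ_DR = 509.0 m³/s.
With Δt = 0.25 h = 900 s, V = ΣQ_DR · Δt = 509.0 × 900 = 4.58 × 10^5 m³.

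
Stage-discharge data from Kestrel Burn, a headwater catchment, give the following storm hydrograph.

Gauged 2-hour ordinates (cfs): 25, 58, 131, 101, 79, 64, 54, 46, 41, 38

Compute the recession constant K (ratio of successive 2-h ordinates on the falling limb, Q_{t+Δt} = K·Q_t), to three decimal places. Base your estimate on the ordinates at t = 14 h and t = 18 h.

K ≈ 0.909

Using the recession-limb readings at t = 14 h and t = 18 h: Q falls from 46 to 38 cfs over 2 intervals.
K = (Q₂/Q₁)^(1/2) = (38/46)^(1/2) = 0.909.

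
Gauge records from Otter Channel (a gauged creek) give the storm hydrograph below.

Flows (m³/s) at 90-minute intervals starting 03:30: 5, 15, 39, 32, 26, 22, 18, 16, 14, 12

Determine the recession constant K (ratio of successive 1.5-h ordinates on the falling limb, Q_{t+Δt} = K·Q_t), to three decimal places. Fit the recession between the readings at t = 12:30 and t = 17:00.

K ≈ 0.874

Using the recession-limb readings at t = 12:30 and t = 17:00: Q falls from 18 to 12 m³/s over 3 intervals.
K = (Q₂/Q₁)^(1/3) = (12/18)^(1/3) = 0.874.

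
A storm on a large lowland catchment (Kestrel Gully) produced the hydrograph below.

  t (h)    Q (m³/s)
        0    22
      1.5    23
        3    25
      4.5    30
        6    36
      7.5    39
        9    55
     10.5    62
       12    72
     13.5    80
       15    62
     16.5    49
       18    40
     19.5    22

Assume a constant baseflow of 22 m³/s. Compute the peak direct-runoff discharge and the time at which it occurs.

Subtracting baseflow gives direct-runoff ordinates: 0.0, 1.0, 3.0, 8.0, 14.0, 17.0, 33.0, 40.0, 50.0, 58.0, 40.0, 27.0, 18.0, 0.0 m³/s.
The maximum is 58.0 m³/s, occurring at the reading for t = 13.5 h.

Q_p = 58.0 m³/s at t = 13.5 h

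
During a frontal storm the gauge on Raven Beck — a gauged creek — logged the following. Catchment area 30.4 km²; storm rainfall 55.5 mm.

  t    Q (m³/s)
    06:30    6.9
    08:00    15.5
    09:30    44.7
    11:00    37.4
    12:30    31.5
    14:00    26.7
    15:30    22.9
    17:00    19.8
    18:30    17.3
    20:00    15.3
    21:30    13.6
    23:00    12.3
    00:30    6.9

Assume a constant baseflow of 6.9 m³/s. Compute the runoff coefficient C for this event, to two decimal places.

ΣQ_DR = 181.1 m³/s; V = ΣQ_DR·Δt = 9.779 × 10^5 m³.
Runoff depth d = V / A = 32.17 mm.
C = d / P = 32.17 / 55.5 = 0.58.

C ≈ 0.58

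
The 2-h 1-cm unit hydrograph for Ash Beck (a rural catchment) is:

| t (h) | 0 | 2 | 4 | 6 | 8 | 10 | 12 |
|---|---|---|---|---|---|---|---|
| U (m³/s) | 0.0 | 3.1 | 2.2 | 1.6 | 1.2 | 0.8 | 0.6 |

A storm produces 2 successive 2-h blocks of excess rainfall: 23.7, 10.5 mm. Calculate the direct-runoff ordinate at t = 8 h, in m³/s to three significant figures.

Q ≈ 4.52 m³/s

By discrete convolution, Q_j = Σ (P_i / 10 mm) · U_{j−i}.
At t = 8 h (j=4): Q = (23.7/10)·1.2 + (10.5/10)·1.6 = 4.52 m³/s.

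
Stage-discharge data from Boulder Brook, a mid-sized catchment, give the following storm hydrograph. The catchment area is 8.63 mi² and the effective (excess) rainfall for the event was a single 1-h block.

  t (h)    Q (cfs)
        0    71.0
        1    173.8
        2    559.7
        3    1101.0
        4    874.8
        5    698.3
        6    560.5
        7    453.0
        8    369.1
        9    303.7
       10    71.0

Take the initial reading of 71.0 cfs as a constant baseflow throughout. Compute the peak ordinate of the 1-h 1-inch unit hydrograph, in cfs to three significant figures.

Direct runoff: 0.0, 102.8, 488.7, 1030.0, 803.8, 627.3, 489.5, 382.0, 298.1, 232.7, 0.0 cfs; ΣQ_DR = 4455 cfs, peak = 1030.0 cfs.
Runoff depth d = ΣQ_DR·Δt / A = 4455 × 3600 / (8.63 mi²) = 0.7999 in.
The 1-inch UH is the DRH scaled by (1 in)/d, so U_p = 1030.0 × 1/0.7999 = 1290 cfs.

U_p ≈ 1290 cfs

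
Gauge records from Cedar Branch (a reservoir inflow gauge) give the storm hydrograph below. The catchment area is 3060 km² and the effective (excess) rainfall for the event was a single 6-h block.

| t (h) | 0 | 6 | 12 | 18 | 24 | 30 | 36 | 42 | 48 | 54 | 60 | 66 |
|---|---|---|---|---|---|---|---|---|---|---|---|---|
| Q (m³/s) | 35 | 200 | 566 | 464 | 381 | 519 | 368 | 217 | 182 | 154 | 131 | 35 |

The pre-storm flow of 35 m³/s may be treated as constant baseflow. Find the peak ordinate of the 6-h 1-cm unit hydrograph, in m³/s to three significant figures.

U_p ≈ 266 m³/s

Direct runoff: 0.0, 165.0, 531.0, 429.0, 346.0, 484.0, 333.0, 182.0, 147.0, 119.0, 96.0, 0.0 m³/s; ΣQ_DR = 2832 m³/s, peak = 531.0 m³/s.
Runoff depth d = ΣQ_DR·Δt / A = 2832 × 21600 / (3060 km²) = 19.99 mm.
The 1-cm UH is the DRH scaled by (10 mm)/d, so U_p = 531.0 × 10/19.99 = 266 m³/s.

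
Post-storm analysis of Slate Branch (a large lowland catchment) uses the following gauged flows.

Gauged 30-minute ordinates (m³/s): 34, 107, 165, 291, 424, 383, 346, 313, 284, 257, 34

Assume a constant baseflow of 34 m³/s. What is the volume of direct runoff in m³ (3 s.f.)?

Direct-runoff ordinates (Q − Q_b): 0.0, 73.0, 131.0, 257.0, 390.0, 349.0, 312.0, 279.0, 250.0, 223.0, 0.0 m³/s.
ΣQ_DR = 2264 m³/s.
With Δt = 0.5 h = 1800 s, V = ΣQ_DR · Δt = 2264 × 1800 = 4.08 × 10^6 m³.

V ≈ 4.08 × 10^6 m³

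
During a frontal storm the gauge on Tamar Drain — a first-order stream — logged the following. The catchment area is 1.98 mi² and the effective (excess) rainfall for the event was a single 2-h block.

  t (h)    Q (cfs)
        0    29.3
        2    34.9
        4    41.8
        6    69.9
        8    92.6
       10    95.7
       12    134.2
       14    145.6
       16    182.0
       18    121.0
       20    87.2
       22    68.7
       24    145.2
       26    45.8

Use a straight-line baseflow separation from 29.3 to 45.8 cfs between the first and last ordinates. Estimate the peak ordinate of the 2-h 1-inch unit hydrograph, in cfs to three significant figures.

Direct runoff: 0.00, 4.33, 9.96, 36.79, 58.22, 60.05, 97.28, 107.42, 142.55, 80.28, 45.21, 25.44, 100.67, 0.00 cfs; ΣQ_DR = 768.2 cfs, peak = 142.55 cfs.
Runoff depth d = ΣQ_DR·Δt / A = 768.2 × 7200 / (1.98 mi²) = 1.202 in.
The 1-inch UH is the DRH scaled by (1 in)/d, so U_p = 142.55 × 1/1.202 = 119 cfs.

U_p ≈ 119 cfs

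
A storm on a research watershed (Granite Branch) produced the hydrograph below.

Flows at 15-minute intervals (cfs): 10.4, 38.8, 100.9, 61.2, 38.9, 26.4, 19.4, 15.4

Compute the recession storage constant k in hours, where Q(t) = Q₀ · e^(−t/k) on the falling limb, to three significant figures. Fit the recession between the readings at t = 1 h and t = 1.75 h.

k ≈ 0.809 h

On the falling limb, Q drops from 38.9 to 15.4 cfs between t = 1 h and t = 1.75 h (Δt = 0.75 h).
k = −Δt / ln(Q₂/Q₁) = −0.75 / ln(15.4/38.9) = 0.809 h.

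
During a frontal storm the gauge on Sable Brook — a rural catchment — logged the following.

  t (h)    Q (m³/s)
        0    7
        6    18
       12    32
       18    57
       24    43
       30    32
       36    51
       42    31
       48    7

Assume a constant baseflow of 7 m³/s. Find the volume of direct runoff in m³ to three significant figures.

Direct-runoff ordinates (Q − Q_b): 0.0, 11.0, 25.0, 50.0, 36.0, 25.0, 44.0, 24.0, 0.0 m³/s.
ΣQ_DR = 215.0 m³/s.
With Δt = 6 h = 21600 s, V = ΣQ_DR · Δt = 215.0 × 21600 = 4.64 × 10^6 m³.

V ≈ 4.64 × 10^6 m³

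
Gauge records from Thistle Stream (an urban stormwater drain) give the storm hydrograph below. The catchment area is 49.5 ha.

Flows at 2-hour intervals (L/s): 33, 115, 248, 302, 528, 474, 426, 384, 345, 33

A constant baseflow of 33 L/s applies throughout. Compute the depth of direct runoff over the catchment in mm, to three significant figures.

Direct runoff: 0.0, 82.0, 215.0, 269.0, 495.0, 441.0, 393.0, 351.0, 312.0, 0.0 L/s; ΣQ_DR = 2558 L/s.
V = ΣQ_DR · Δt = 2558 × 7200 s = 1.842 × 10^7 L.
Over A = 49.5 ha, depth = V / A = 37.2 mm.

d ≈ 37.2 mm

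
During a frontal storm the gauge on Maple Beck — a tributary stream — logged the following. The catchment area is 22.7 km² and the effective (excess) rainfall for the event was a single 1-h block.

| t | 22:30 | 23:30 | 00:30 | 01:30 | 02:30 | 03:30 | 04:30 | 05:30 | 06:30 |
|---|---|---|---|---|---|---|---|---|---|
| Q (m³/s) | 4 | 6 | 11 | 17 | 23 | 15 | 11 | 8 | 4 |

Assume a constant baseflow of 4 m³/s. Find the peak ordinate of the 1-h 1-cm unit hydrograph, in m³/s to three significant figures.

U_p ≈ 19.0 m³/s

Direct runoff: 0.0, 2.0, 7.0, 13.0, 19.0, 11.0, 7.0, 4.0, 0.0 m³/s; ΣQ_DR = 63.00 m³/s, peak = 19.0 m³/s.
Runoff depth d = ΣQ_DR·Δt / A = 63.00 × 3600 / (22.7 km²) = 9.991 mm.
The 1-cm UH is the DRH scaled by (10 mm)/d, so U_p = 19.0 × 10/9.991 = 19.0 m³/s.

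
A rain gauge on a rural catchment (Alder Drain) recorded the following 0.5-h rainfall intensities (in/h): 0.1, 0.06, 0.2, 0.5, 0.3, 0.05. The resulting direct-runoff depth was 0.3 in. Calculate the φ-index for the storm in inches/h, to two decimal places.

φ ≈ 0.13 in/h

Only the 3 blocks with intensity above φ contribute runoff: 0.2, 0.5, 0.3 in/h.
Σ(I−φ)·Δt = d  ⇒  (0.2+0.5+0.3 − 3φ)·0.5 = 0.3
φ = (1.000 − 0.3/0.5) / 3 = 0.13 in/h.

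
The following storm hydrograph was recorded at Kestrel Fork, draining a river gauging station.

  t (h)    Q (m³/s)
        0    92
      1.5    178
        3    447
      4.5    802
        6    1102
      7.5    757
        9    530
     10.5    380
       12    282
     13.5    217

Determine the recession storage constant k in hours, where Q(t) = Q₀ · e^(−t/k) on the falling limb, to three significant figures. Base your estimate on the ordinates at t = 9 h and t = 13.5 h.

k ≈ 5.04 h

On the falling limb, Q drops from 530 to 217 m³/s between t = 9 h and t = 13.5 h (Δt = 4.5 h).
k = −Δt / ln(Q₂/Q₁) = −4.5 / ln(217/530) = 5.04 h.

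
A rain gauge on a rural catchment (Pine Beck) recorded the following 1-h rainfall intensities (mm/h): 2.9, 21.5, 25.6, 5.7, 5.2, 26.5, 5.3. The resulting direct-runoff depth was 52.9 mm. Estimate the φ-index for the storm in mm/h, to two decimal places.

Only the 3 blocks with intensity above φ contribute runoff: 21.5, 25.6, 26.5 mm/h.
Σ(I−φ)·Δt = d  ⇒  (21.5+25.6+26.5 − 3φ)·1 = 52.9
φ = (73.60 − 52.9/1) / 3 = 6.90 mm/h.

φ ≈ 6.90 mm/h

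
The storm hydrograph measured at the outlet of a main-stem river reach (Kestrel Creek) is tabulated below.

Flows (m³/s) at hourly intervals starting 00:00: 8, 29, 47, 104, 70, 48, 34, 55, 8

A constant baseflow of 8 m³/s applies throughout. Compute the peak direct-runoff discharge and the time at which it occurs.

Q_p = 96.0 m³/s at t = 03:00

Subtracting baseflow gives direct-runoff ordinates: 0.0, 21.0, 39.0, 96.0, 62.0, 40.0, 26.0, 47.0, 0.0 m³/s.
The maximum is 96.0 m³/s, occurring at the reading for t = 03:00.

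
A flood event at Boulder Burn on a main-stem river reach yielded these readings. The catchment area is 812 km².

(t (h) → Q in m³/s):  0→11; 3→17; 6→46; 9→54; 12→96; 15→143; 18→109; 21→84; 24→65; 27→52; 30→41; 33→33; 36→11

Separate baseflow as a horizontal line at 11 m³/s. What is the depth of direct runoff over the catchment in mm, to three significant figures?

d ≈ 8.23 mm

Direct runoff: 0.0, 6.0, 35.0, 43.0, 85.0, 132.0, 98.0, 73.0, 54.0, 41.0, 30.0, 22.0, 0.0 m³/s; ΣQ_DR = 619.0 m³/s.
V = ΣQ_DR · Δt = 619.0 × 10800 s = 6.685 × 10^6 m³.
Over A = 812 km², depth = V / A = 8.23 mm.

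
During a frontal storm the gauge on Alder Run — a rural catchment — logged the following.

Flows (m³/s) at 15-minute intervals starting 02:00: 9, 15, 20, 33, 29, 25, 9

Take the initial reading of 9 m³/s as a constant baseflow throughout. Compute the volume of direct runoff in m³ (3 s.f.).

Direct-runoff ordinates (Q − Q_b): 0.0, 6.0, 11.0, 24.0, 20.0, 16.0, 0.0 m³/s.
ΣQ_DR = 77.00 m³/s.
With Δt = 0.25 h = 900 s, V = ΣQ_DR · Δt = 77.00 × 900 = 69300 m³.

V ≈ 69300 m³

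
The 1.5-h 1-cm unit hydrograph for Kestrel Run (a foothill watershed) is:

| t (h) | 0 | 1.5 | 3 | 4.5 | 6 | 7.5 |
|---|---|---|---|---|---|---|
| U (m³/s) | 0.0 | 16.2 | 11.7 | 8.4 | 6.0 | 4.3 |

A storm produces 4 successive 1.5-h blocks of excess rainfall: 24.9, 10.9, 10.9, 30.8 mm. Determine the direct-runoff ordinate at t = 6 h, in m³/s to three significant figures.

Q ≈ 86.7 m³/s

By discrete convolution, Q_j = Σ (P_i / 10 mm) · U_{j−i}.
At t = 6 h (j=4): Q = (24.9/10)·6.0 + (10.9/10)·8.4 + (10.9/10)·11.7 + (30.8/10)·16.2 = 86.7 m³/s.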